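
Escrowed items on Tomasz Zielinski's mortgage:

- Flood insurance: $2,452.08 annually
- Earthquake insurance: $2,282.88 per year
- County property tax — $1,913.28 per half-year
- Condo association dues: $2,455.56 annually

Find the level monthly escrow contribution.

Flood insurance: $2,452.08/yr
Earthquake insurance: $2,282.88/yr
County property tax: $1,913.28 × 2 = $3,826.56/yr
Condo association dues: $2,455.56/yr
Total annual escrow = $2,452.08 + $2,282.88 + $3,826.56 + $2,455.56 = $11,017.08
Per month = $11,017.08 / 12 = $918.09

$918.09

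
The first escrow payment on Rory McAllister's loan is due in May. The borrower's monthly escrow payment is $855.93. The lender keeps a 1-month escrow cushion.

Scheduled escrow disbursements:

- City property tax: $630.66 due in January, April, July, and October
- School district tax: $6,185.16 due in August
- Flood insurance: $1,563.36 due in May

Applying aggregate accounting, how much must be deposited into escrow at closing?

$5,811.39

Cushion = 1 × $855.93 = $855.93
Trial balance (start $0, +$855.93 each month, − disbursements):
  May: +$855.93 − $1,563.36 → -$707.43
  Jun: +$855.93 → $148.50
  Jul: +$855.93 − $630.66 → $373.77
  Aug: +$855.93 − $6,185.16 → -$4,955.46
  Sep: +$855.93 → -$4,099.53
  Oct: +$855.93 − $630.66 → -$3,874.26
  Nov: +$855.93 → -$3,018.33
  Dec: +$855.93 → -$2,162.40
  Jan: +$855.93 − $630.66 → -$1,937.13
  Feb: +$855.93 → -$1,081.20
  Mar: +$855.93 → -$225.27
  Apr: +$855.93 − $630.66 → $0.00
Lowest trial balance = -$4,955.46 (Aug)
Initial deposit = cushion − low point = $855.93 − (-$4,955.46) = $5,811.39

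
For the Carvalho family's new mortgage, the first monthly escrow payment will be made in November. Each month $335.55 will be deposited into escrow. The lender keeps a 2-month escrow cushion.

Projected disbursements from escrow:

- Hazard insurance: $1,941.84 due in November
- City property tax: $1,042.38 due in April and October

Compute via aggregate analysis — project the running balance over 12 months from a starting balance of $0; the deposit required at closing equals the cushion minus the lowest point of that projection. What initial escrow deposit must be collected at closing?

$2,277.39

Cushion = 2 × $335.55 = $671.10
Trial balance (start $0, +$335.55 each month, − disbursements):
  Nov: +$335.55 − $1,941.84 → -$1,606.29
  Dec: +$335.55 → -$1,270.74
  Jan: +$335.55 → -$935.19
  Feb: +$335.55 → -$599.64
  Mar: +$335.55 → -$264.09
  Apr: +$335.55 − $1,042.38 → -$970.92
  May: +$335.55 → -$635.37
  Jun: +$335.55 → -$299.82
  Jul: +$335.55 → $35.73
  Aug: +$335.55 → $371.28
  Sep: +$335.55 → $706.83
  Oct: +$335.55 − $1,042.38 → $0.00
Lowest trial balance = -$1,606.29 (Nov)
Initial deposit = cushion − low point = $671.10 − (-$1,606.29) = $2,277.39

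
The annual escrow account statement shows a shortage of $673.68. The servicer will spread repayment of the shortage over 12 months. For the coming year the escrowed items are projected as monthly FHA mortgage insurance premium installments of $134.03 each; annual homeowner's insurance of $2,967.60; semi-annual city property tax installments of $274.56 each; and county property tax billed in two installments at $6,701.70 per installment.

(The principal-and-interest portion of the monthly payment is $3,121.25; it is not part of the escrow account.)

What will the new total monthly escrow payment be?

FHA mortgage insurance premium = $134.03 × 12 = $1,608.36/yr
Homeowner's insurance = $2,967.60/yr
City property tax = $274.56 × 2 = $549.12/yr
County property tax = $6,701.70 × 2 = $13,403.40/yr
Annual escrow total = $1,608.36 + $2,967.60 + $549.12 + $13,403.40 = $18,528.48
Monthly escrow = $18,528.48 / 12 = $1,544.04
Shortage spread = $673.68 / 12 = $56.14/mo
Adjusted monthly = $1,544.04 + $56.14 = $1,600.18

$1,600.18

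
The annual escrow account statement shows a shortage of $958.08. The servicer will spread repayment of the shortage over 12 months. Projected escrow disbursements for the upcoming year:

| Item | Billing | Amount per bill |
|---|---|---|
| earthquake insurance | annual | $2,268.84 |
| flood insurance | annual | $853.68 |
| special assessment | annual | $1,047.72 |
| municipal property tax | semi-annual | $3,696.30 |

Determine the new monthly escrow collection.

$1,043.41

Earthquake insurance: $2,268.84 annually
Flood insurance: $853.68 annually
Special assessment: $1,047.72 annually
Municipal property tax: $3,696.30 × 2 = $7,392.60 annually
Annual escrow total = $11,562.84
Monthly = $11,562.84 / 12 = $963.57
Monthly shortage recovery: $958.08 ÷ 12 = $79.84
New monthly escrow = $963.57 + $79.84 = $1,043.41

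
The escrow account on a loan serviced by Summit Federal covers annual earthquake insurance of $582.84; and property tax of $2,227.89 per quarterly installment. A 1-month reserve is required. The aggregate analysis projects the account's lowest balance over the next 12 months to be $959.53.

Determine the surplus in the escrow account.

Earthquake insurance = $582.84/yr
Property tax = $2,227.89 × 4 = $8,911.56/yr
Total annual escrow = $582.84 + $8,911.56 = $9,494.40
Monthly = $9,494.40 / 12 = $791.20
Cushion = 1 × $791.20 = $791.20
Surplus = $959.53 − $791.20 = $168.33

$168.33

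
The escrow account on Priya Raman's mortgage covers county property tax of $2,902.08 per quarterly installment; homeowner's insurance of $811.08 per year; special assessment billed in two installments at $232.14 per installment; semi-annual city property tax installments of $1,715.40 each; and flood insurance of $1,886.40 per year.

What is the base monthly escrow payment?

$1,516.74

County property tax = $2,902.08 × 4 = $11,608.32 per year
Homeowner's insurance = $811.08 per year
Special assessment = $232.14 × 2 = $464.28 per year
City property tax = $1,715.40 × 2 = $3,430.80 per year
Flood insurance = $1,886.40 per year
Total per year = $11,608.32 + $811.08 + $464.28 + $3,430.80 + $1,886.40 = $18,200.88
Base monthly escrow = $18,200.88 ÷ 12 = $1,516.74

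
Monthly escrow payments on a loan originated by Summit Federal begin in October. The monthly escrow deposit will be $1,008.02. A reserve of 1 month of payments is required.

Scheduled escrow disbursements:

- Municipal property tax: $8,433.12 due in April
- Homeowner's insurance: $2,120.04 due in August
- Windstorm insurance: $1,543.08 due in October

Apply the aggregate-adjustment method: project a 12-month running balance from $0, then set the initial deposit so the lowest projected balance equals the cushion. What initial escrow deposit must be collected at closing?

Cushion = 1 × $1,008.02 = $1,008.02
Trial balance (start $0, +$1,008.02 each month, − disbursements):
  Oct: +$1,008.02 − $1,543.08 → -$535.06
  Nov: +$1,008.02 → $472.96
  Dec: +$1,008.02 → $1,480.98
  Jan: +$1,008.02 → $2,489.00
  Feb: +$1,008.02 → $3,497.02
  Mar: +$1,008.02 → $4,505.04
  Apr: +$1,008.02 − $8,433.12 → -$2,920.06
  May: +$1,008.02 → -$1,912.04
  Jun: +$1,008.02 → -$904.02
  Jul: +$1,008.02 → $104.00
  Aug: +$1,008.02 − $2,120.04 → -$1,008.02
  Sep: +$1,008.02 → $0.00
Lowest trial balance = -$2,920.06 (Apr)
Initial deposit = cushion − low point = $1,008.02 − (-$2,920.06) = $3,928.08

$3,928.08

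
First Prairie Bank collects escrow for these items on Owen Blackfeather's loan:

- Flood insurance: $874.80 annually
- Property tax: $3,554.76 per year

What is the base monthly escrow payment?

Flood insurance = $874.80 per year
Property tax = $3,554.76 per year
Total annual escrow = $874.80 + $3,554.76 = $4,429.56
Monthly = $4,429.56 / 12 = $369.13

$369.13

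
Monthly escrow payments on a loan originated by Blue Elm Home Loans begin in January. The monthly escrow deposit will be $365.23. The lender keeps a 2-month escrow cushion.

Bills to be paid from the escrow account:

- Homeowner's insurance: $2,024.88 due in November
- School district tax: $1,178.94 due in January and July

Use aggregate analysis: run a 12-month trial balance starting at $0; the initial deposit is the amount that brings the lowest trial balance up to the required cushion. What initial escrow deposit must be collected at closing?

$1,544.17

Cushion = 2 × $365.23 = $730.46
Trial balance (start $0, +$365.23 each month, − disbursements):
  Jan: +$365.23 − $1,178.94 → -$813.71
  Feb: +$365.23 → -$448.48
  Mar: +$365.23 → -$83.25
  Apr: +$365.23 → $281.98
  May: +$365.23 → $647.21
  Jun: +$365.23 → $1,012.44
  Jul: +$365.23 − $1,178.94 → $198.73
  Aug: +$365.23 → $563.96
  Sep: +$365.23 → $929.19
  Oct: +$365.23 → $1,294.42
  Nov: +$365.23 − $2,024.88 → -$365.23
  Dec: +$365.23 → $0.00
Lowest trial balance = -$813.71 (Jan)
Initial deposit = cushion − low point = $730.46 − (-$813.71) = $1,544.17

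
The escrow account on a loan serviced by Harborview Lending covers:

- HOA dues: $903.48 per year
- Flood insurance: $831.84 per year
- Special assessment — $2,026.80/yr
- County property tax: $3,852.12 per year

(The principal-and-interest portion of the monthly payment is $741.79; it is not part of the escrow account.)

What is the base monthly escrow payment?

HOA dues: $903.48
Flood insurance: $831.84
Special assessment: $2,026.80
County property tax: $3,852.12
Annual escrow total = $7,614.24
Monthly = $7,614.24 / 12 = $634.52

$634.52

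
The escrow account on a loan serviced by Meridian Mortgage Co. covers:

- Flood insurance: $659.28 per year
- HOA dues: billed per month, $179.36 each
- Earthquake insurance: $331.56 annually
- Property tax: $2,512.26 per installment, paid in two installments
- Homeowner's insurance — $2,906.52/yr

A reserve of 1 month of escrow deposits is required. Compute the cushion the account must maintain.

Flood insurance — $659.28/yr
HOA dues — $179.36 × 12 = $2,152.32/yr
Earthquake insurance — $331.56/yr
Property tax — $2,512.26 × 2 = $5,024.52/yr
Homeowner's insurance — $2,906.52/yr
Combined annual = $11,074.20
Monthly = $11,074.20 ÷ 12 = $922.85
Reserve = 1 × $922.85 = $922.85

$922.85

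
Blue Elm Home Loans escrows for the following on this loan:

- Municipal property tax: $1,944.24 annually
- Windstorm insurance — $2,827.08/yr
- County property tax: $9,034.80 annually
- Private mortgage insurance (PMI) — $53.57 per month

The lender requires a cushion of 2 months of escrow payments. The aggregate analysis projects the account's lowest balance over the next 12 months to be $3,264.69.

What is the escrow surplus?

Municipal property tax — $1,944.24 per year
Windstorm insurance — $2,827.08 per year
County property tax — $9,034.80 per year
Private mortgage insurance (PMI) — $53.57 × 12 = $642.84 per year
Combined annual = $14,448.96
Monthly escrow = $14,448.96 / 12 = $1,204.08
Cushion = 2 × $1,204.08 = $2,408.16
Excess over cushion: $3,264.69 − $2,408.16 = $856.53

$856.53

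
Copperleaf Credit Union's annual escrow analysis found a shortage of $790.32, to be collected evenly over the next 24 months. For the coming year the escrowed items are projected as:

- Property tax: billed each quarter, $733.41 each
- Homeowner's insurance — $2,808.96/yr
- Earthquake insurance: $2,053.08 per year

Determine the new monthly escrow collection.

$682.57

Property tax: $733.41 × 4 = $2,933.64 per year
Homeowner's insurance: $2,808.96 per year
Earthquake insurance: $2,053.08 per year
Total per year = $2,933.64 + $2,808.96 + $2,053.08 = $7,795.68
Monthly escrow = $7,795.68 / 12 = $649.64
Shortage per month = $790.32 / 24 = $32.93
Adjusted monthly = $649.64 + $32.93 = $682.57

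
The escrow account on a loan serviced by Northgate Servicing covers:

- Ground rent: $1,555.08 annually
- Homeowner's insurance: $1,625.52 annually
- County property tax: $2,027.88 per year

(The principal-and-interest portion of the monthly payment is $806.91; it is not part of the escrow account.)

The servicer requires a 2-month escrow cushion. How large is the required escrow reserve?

Ground rent: $1,555.08
Homeowner's insurance: $1,625.52
County property tax: $2,027.88
Yearly total = $1,555.08 + $1,625.52 + $2,027.88 = $5,208.48
Monthly = $5,208.48 / 12 = $434.04
Cushion = 2 × $434.04 = $868.08

$868.08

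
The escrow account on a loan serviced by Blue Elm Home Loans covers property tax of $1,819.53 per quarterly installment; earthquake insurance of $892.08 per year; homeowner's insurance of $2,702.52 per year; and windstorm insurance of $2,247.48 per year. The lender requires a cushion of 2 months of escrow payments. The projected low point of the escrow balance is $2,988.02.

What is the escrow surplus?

$801.32

Property tax — $1,819.53 × 4 = $7,278.12/yr
Earthquake insurance — $892.08/yr
Homeowner's insurance — $2,702.52/yr
Windstorm insurance — $2,247.48/yr
Total annual escrow = $7,278.12 + $892.08 + $2,702.52 + $2,247.48 = $13,120.20
Base monthly escrow = $13,120.20 / 12 = $1,093.35
Cushion = 2 × $1,093.35 = $2,186.70
Surplus = $2,988.02 − $2,186.70 = $801.32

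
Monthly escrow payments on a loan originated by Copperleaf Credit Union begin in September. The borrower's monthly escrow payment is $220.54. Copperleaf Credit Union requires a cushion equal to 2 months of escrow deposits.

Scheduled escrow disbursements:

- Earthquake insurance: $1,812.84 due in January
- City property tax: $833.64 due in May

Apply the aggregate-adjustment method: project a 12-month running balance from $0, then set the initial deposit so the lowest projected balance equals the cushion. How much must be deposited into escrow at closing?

$1,151.22

Cushion = 2 × $220.54 = $441.08
Trial balance (start $0, +$220.54 each month, − disbursements):
  Sep: +$220.54 → $220.54
  Oct: +$220.54 → $441.08
  Nov: +$220.54 → $661.62
  Dec: +$220.54 → $882.16
  Jan: +$220.54 − $1,812.84 → -$710.14
  Feb: +$220.54 → -$489.60
  Mar: +$220.54 → -$269.06
  Apr: +$220.54 → -$48.52
  May: +$220.54 − $833.64 → -$661.62
  Jun: +$220.54 → -$441.08
  Jul: +$220.54 → -$220.54
  Aug: +$220.54 → $0.00
Lowest trial balance = -$710.14 (Jan)
Initial deposit = cushion − low point = $441.08 − (-$710.14) = $1,151.22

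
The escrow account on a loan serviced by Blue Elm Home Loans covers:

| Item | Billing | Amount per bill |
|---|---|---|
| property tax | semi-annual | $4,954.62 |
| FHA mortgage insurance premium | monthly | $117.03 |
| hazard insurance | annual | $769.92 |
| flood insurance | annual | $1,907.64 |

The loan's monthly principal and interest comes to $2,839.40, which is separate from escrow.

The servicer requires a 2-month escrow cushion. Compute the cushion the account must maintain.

$2,331.86

Property tax — $4,954.62 × 2 = $9,909.24/yr
FHA mortgage insurance premium — $117.03 × 12 = $1,404.36/yr
Hazard insurance — $769.92/yr
Flood insurance — $1,907.64/yr
Combined annual = $9,909.24 + $1,404.36 + $769.92 + $1,907.64 = $13,991.16
Base monthly escrow = $13,991.16 / 12 = $1,165.93
Required cushion = 2 × $1,165.93 = $2,331.86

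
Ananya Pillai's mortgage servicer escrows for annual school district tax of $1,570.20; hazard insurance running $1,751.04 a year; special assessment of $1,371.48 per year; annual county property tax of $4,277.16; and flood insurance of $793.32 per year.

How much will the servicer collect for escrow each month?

School district tax = $1,570.20
Hazard insurance = $1,751.04
Special assessment = $1,371.48
County property tax = $4,277.16
Flood insurance = $793.32
Annual escrow total = $9,763.20
Monthly escrow = $9,763.20 ÷ 12 = $813.60

$813.60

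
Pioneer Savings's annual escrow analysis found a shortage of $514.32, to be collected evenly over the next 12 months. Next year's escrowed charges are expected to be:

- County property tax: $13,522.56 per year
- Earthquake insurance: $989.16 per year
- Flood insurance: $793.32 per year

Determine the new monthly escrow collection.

County property tax: $13,522.56 annually
Earthquake insurance: $989.16 annually
Flood insurance: $793.32 annually
Yearly total = $15,305.04
Base monthly escrow = $15,305.04 / 12 = $1,275.42
Shortage spread = $514.32 / 12 = $42.86/mo
New monthly escrow = $1,275.42 + $42.86 = $1,318.28

$1,318.28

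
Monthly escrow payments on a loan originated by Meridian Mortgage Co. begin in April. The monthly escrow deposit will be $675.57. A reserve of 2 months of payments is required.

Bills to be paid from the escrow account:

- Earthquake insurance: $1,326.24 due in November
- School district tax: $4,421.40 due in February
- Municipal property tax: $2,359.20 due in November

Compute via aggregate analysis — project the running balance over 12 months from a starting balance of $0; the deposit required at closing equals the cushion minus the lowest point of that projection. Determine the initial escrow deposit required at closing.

Cushion = 2 × $675.57 = $1,351.14
Trial balance (start $0, +$675.57 each month, − disbursements):
  Apr: +$675.57 → $675.57
  May: +$675.57 → $1,351.14
  Jun: +$675.57 → $2,026.71
  Jul: +$675.57 → $2,702.28
  Aug: +$675.57 → $3,377.85
  Sep: +$675.57 → $4,053.42
  Oct: +$675.57 → $4,728.99
  Nov: +$675.57 − $3,685.44 → $1,719.12
  Dec: +$675.57 → $2,394.69
  Jan: +$675.57 → $3,070.26
  Feb: +$675.57 − $4,421.40 → -$675.57
  Mar: +$675.57 → $0.00
Lowest trial balance = -$675.57 (Feb)
Initial deposit = cushion − low point = $1,351.14 − (-$675.57) = $2,026.71

$2,026.71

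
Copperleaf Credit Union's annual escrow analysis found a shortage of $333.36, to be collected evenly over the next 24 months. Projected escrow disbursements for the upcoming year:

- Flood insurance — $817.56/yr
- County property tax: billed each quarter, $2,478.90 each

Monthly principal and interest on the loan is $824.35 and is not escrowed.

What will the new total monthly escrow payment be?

Flood insurance = $817.56
County property tax = $2,478.90 × 4 = $9,915.60
Total per year = $817.56 + $9,915.60 = $10,733.16
Monthly escrow = $10,733.16 ÷ 12 = $894.43
Shortage per month = $333.36 ÷ 24 = $13.89
New monthly escrow = $894.43 + $13.89 = $908.32

$908.32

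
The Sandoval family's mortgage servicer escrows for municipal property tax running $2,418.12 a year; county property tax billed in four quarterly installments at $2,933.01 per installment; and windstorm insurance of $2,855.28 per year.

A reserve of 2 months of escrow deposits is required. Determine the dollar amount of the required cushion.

Municipal property tax: $2,418.12/yr
County property tax: $2,933.01 × 4 = $11,732.04/yr
Windstorm insurance: $2,855.28/yr
Total per year = $17,005.44
Monthly = $17,005.44 / 12 = $1,417.12
Reserve = 2 × $1,417.12 = $2,834.24

$2,834.24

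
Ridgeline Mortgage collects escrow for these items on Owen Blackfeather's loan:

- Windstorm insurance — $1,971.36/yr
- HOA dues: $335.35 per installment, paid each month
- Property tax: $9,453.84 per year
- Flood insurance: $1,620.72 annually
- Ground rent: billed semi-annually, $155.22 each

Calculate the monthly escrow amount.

Windstorm insurance: $1,971.36/yr
HOA dues: $335.35 × 12 = $4,024.20/yr
Property tax: $9,453.84/yr
Flood insurance: $1,620.72/yr
Ground rent: $155.22 × 2 = $310.44/yr
Total per year = $1,971.36 + $4,024.20 + $9,453.84 + $1,620.72 + $310.44 = $17,380.56
Monthly escrow = $17,380.56 ÷ 12 = $1,448.38

$1,448.38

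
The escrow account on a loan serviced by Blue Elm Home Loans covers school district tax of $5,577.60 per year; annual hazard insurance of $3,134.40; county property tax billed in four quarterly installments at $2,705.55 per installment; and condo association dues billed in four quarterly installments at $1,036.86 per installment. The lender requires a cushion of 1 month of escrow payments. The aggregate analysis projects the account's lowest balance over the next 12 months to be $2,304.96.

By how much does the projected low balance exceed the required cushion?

School district tax = $5,577.60
Hazard insurance = $3,134.40
County property tax = $2,705.55 × 4 = $10,822.20
Condo association dues = $1,036.86 × 4 = $4,147.44
Total annual escrow = $23,681.64
Monthly escrow = $23,681.64 / 12 = $1,973.47
Cushion = 1 × $1,973.47 = $1,973.47
Excess over cushion: $2,304.96 − $1,973.47 = $331.49

$331.49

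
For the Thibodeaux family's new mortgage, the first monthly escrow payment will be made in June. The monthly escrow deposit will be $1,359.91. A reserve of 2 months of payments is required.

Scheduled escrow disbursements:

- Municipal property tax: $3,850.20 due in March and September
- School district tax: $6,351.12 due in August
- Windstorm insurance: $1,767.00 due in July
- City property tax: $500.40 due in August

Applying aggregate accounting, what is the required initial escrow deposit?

Cushion = 2 × $1,359.91 = $2,719.82
Trial balance (start $0, +$1,359.91 each month, − disbursements):
  Jun: +$1,359.91 → $1,359.91
  Jul: +$1,359.91 − $1,767.00 → $952.82
  Aug: +$1,359.91 − $6,851.52 → -$4,538.79
  Sep: +$1,359.91 − $3,850.20 → -$7,029.08
  Oct: +$1,359.91 → -$5,669.17
  Nov: +$1,359.91 → -$4,309.26
  Dec: +$1,359.91 → -$2,949.35
  Jan: +$1,359.91 → -$1,589.44
  Feb: +$1,359.91 → -$229.53
  Mar: +$1,359.91 − $3,850.20 → -$2,719.82
  Apr: +$1,359.91 → -$1,359.91
  May: +$1,359.91 → $0.00
Lowest trial balance = -$7,029.08 (Sep)
Initial deposit = cushion − low point = $2,719.82 − (-$7,029.08) = $9,748.90

$9,748.90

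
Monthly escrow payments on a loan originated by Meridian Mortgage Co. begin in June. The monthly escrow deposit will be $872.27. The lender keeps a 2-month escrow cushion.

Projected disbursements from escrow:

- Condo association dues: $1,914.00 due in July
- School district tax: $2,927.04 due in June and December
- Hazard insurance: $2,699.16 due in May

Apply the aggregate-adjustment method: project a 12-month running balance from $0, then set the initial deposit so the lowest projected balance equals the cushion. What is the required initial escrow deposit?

$4,841.04

Cushion = 2 × $872.27 = $1,744.54
Trial balance (start $0, +$872.27 each month, − disbursements):
  Jun: +$872.27 − $2,927.04 → -$2,054.77
  Jul: +$872.27 − $1,914.00 → -$3,096.50
  Aug: +$872.27 → -$2,224.23
  Sep: +$872.27 → -$1,351.96
  Oct: +$872.27 → -$479.69
  Nov: +$872.27 → $392.58
  Dec: +$872.27 − $2,927.04 → -$1,662.19
  Jan: +$872.27 → -$789.92
  Feb: +$872.27 → $82.35
  Mar: +$872.27 → $954.62
  Apr: +$872.27 → $1,826.89
  May: +$872.27 − $2,699.16 → $0.00
Lowest trial balance = -$3,096.50 (Jul)
Initial deposit = cushion − low point = $1,744.54 − (-$3,096.50) = $4,841.04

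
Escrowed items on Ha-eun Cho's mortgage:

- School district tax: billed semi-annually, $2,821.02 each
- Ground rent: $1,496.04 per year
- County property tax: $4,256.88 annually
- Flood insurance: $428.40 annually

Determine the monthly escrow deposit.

$985.28

School district tax = $2,821.02 × 2 = $5,642.04 per year
Ground rent = $1,496.04 per year
County property tax = $4,256.88 per year
Flood insurance = $428.40 per year
Combined annual = $11,823.36
Base monthly escrow = $11,823.36 / 12 = $985.28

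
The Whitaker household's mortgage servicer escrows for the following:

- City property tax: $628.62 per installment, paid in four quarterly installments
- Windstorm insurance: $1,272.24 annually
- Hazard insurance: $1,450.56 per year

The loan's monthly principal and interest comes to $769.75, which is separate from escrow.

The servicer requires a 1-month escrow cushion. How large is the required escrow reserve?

$436.44

City property tax — $628.62 × 4 = $2,514.48/yr
Windstorm insurance — $1,272.24/yr
Hazard insurance — $1,450.56/yr
Annual escrow total = $2,514.48 + $1,272.24 + $1,450.56 = $5,237.28
Monthly escrow = $5,237.28 ÷ 12 = $436.44
Reserve = 1 × $436.44 = $436.44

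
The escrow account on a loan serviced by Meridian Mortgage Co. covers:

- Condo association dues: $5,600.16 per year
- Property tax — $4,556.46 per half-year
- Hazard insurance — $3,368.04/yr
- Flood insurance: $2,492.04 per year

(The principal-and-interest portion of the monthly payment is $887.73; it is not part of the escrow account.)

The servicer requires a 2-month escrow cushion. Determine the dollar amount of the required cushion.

$3,428.86

Condo association dues: $5,600.16 per year
Property tax: $4,556.46 × 2 = $9,112.92 per year
Hazard insurance: $3,368.04 per year
Flood insurance: $2,492.04 per year
Combined annual = $5,600.16 + $9,112.92 + $3,368.04 + $2,492.04 = $20,573.16
Base monthly escrow = $20,573.16 ÷ 12 = $1,714.43
Cushion = 2 × $1,714.43 = $3,428.86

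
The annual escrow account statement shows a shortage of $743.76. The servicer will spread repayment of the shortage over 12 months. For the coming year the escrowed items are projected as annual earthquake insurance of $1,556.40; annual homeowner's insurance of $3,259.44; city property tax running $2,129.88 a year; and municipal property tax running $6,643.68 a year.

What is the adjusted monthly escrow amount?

Earthquake insurance: $1,556.40 per year
Homeowner's insurance: $3,259.44 per year
City property tax: $2,129.88 per year
Municipal property tax: $6,643.68 per year
Total annual escrow = $13,589.40
Per month = $13,589.40 / 12 = $1,132.45
Shortage spread = $743.76 / 12 = $61.98/mo
Adjusted monthly = $1,132.45 + $61.98 = $1,194.43

$1,194.43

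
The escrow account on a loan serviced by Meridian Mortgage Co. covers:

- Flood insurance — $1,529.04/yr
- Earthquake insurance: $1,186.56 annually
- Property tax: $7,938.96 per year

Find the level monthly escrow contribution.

$887.88

Flood insurance = $1,529.04/yr
Earthquake insurance = $1,186.56/yr
Property tax = $7,938.96/yr
Yearly total = $1,529.04 + $1,186.56 + $7,938.96 = $10,654.56
Monthly escrow = $10,654.56 / 12 = $887.88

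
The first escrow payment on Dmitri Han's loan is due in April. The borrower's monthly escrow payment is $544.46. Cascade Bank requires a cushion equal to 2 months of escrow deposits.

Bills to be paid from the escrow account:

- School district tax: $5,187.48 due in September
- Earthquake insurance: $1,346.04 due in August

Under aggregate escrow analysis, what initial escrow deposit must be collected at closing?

Cushion = 2 × $544.46 = $1,088.92
Trial balance (start $0, +$544.46 each month, − disbursements):
  Apr: +$544.46 → $544.46
  May: +$544.46 → $1,088.92
  Jun: +$544.46 → $1,633.38
  Jul: +$544.46 → $2,177.84
  Aug: +$544.46 − $1,346.04 → $1,376.26
  Sep: +$544.46 − $5,187.48 → -$3,266.76
  Oct: +$544.46 → -$2,722.30
  Nov: +$544.46 → -$2,177.84
  Dec: +$544.46 → -$1,633.38
  Jan: +$544.46 → -$1,088.92
  Feb: +$544.46 → -$544.46
  Mar: +$544.46 → $0.00
Lowest trial balance = -$3,266.76 (Sep)
Initial deposit = cushion − low point = $1,088.92 − (-$3,266.76) = $4,355.68

$4,355.68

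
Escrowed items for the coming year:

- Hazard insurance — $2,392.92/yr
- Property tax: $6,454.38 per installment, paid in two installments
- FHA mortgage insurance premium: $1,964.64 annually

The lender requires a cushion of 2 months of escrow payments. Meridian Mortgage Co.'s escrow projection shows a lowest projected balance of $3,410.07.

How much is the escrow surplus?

$532.35

Hazard insurance = $2,392.92 per year
Property tax = $6,454.38 × 2 = $12,908.76 per year
FHA mortgage insurance premium = $1,964.64 per year
Combined annual = $2,392.92 + $12,908.76 + $1,964.64 = $17,266.32
Base monthly escrow = $17,266.32 / 12 = $1,438.86
Required reserve = 2 × $1,438.86 = $2,877.72
Excess over cushion: $3,410.07 − $2,877.72 = $532.35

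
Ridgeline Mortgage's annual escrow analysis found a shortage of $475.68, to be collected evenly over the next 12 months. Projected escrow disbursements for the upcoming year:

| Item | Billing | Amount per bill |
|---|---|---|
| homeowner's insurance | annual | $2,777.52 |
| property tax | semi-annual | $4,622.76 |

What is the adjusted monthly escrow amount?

$1,041.56

Homeowner's insurance: $2,777.52 annually
Property tax: $4,622.76 × 2 = $9,245.52 annually
Total per year = $2,777.52 + $9,245.52 = $12,023.04
Monthly escrow = $12,023.04 / 12 = $1,001.92
Monthly shortage recovery: $475.68 ÷ 12 = $39.64
Adjusted monthly = $1,001.92 + $39.64 = $1,041.56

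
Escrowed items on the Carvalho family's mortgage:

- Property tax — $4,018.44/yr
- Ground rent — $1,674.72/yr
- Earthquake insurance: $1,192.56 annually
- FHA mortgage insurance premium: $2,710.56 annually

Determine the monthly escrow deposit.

Property tax = $4,018.44/yr
Ground rent = $1,674.72/yr
Earthquake insurance = $1,192.56/yr
FHA mortgage insurance premium = $2,710.56/yr
Combined annual = $9,596.28
Per month = $9,596.28 ÷ 12 = $799.69

$799.69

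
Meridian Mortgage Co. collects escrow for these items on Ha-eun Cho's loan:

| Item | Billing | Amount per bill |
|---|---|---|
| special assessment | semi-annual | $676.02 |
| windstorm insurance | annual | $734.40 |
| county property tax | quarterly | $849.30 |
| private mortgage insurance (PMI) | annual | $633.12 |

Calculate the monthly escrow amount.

Special assessment: $676.02 × 2 = $1,352.04
Windstorm insurance: $734.40
County property tax: $849.30 × 4 = $3,397.20
Private mortgage insurance (PMI): $633.12
Total per year = $1,352.04 + $734.40 + $3,397.20 + $633.12 = $6,116.76
Base monthly escrow = $6,116.76 ÷ 12 = $509.73

$509.73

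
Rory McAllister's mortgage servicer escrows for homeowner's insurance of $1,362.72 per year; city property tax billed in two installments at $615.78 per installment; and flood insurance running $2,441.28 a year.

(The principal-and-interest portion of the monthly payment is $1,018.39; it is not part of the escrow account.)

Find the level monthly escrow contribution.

$419.63

Homeowner's insurance: $1,362.72/yr
City property tax: $615.78 × 2 = $1,231.56/yr
Flood insurance: $2,441.28/yr
Total per year = $1,362.72 + $1,231.56 + $2,441.28 = $5,035.56
Per month = $5,035.56 / 12 = $419.63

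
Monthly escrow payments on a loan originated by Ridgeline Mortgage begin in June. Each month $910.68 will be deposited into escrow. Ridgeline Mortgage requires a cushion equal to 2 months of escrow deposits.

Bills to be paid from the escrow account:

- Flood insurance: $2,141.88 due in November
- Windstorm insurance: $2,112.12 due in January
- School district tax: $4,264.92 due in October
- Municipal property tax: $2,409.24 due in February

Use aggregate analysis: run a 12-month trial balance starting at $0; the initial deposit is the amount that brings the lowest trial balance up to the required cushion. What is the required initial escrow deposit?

Cushion = 2 × $910.68 = $1,821.36
Trial balance (start $0, +$910.68 each month, − disbursements):
  Jun: +$910.68 → $910.68
  Jul: +$910.68 → $1,821.36
  Aug: +$910.68 → $2,732.04
  Sep: +$910.68 → $3,642.72
  Oct: +$910.68 − $4,264.92 → $288.48
  Nov: +$910.68 − $2,141.88 → -$942.72
  Dec: +$910.68 → -$32.04
  Jan: +$910.68 − $2,112.12 → -$1,233.48
  Feb: +$910.68 − $2,409.24 → -$2,732.04
  Mar: +$910.68 → -$1,821.36
  Apr: +$910.68 → -$910.68
  May: +$910.68 → $0.00
Lowest trial balance = -$2,732.04 (Feb)
Initial deposit = cushion − low point = $1,821.36 − (-$2,732.04) = $4,553.40

$4,553.40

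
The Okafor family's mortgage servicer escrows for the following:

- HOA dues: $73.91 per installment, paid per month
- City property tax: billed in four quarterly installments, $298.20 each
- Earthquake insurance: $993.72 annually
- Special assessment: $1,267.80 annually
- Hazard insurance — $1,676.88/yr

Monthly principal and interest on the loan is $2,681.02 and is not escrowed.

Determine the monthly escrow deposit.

$501.51

HOA dues — $73.91 × 12 = $886.92
City property tax — $298.20 × 4 = $1,192.80
Earthquake insurance — $993.72
Special assessment — $1,267.80
Hazard insurance — $1,676.88
Total annual escrow = $886.92 + $1,192.80 + $993.72 + $1,267.80 + $1,676.88 = $6,018.12
Monthly = $6,018.12 ÷ 12 = $501.51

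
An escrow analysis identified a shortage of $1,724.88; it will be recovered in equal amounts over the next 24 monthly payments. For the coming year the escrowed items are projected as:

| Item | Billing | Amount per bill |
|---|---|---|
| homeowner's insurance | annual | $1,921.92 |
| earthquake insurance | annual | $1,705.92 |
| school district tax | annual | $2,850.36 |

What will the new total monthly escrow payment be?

$611.72

Homeowner's insurance = $1,921.92 annually
Earthquake insurance = $1,705.92 annually
School district tax = $2,850.36 annually
Combined annual = $1,921.92 + $1,705.92 + $2,850.36 = $6,478.20
Base monthly escrow = $6,478.20 ÷ 12 = $539.85
Monthly shortage recovery: $1,724.88 / 24 = $71.87
New monthly escrow = $539.85 + $71.87 = $611.72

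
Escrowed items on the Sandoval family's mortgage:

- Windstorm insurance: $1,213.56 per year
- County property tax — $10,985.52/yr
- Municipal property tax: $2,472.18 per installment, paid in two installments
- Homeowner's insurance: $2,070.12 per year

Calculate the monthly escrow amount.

Windstorm insurance = $1,213.56 per year
County property tax = $10,985.52 per year
Municipal property tax = $2,472.18 × 2 = $4,944.36 per year
Homeowner's insurance = $2,070.12 per year
Annual escrow total = $1,213.56 + $10,985.52 + $4,944.36 + $2,070.12 = $19,213.56
Monthly escrow = $19,213.56 ÷ 12 = $1,601.13

$1,601.13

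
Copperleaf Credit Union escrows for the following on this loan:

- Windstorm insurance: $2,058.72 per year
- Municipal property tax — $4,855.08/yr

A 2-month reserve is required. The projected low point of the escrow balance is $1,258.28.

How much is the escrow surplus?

Windstorm insurance = $2,058.72 annually
Municipal property tax = $4,855.08 annually
Combined annual = $6,913.80
Monthly escrow = $6,913.80 / 12 = $576.15
Cushion = 2 × $576.15 = $1,152.30
Surplus = $1,258.28 − $1,152.30 = $105.98

$105.98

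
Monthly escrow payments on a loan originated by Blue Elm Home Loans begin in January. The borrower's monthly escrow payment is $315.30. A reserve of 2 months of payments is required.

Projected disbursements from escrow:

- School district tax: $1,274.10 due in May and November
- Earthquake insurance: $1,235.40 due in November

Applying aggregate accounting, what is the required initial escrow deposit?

Cushion = 2 × $315.30 = $630.60
Trial balance (start $0, +$315.30 each month, − disbursements):
  Jan: +$315.30 → $315.30
  Feb: +$315.30 → $630.60
  Mar: +$315.30 → $945.90
  Apr: +$315.30 → $1,261.20
  May: +$315.30 − $1,274.10 → $302.40
  Jun: +$315.30 → $617.70
  Jul: +$315.30 → $933.00
  Aug: +$315.30 → $1,248.30
  Sep: +$315.30 → $1,563.60
  Oct: +$315.30 → $1,878.90
  Nov: +$315.30 − $2,509.50 → -$315.30
  Dec: +$315.30 → $0.00
Lowest trial balance = -$315.30 (Nov)
Initial deposit = cushion − low point = $630.60 − (-$315.30) = $945.90

$945.90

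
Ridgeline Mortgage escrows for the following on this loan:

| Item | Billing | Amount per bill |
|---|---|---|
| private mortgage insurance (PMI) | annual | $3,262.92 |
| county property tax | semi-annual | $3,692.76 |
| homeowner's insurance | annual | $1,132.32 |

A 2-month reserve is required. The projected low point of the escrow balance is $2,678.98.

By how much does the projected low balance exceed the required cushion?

$715.52

Private mortgage insurance (PMI): $3,262.92 per year
County property tax: $3,692.76 × 2 = $7,385.52 per year
Homeowner's insurance: $1,132.32 per year
Combined annual = $3,262.92 + $7,385.52 + $1,132.32 = $11,780.76
Monthly = $11,780.76 ÷ 12 = $981.73
Required cushion = 2 × $981.73 = $1,963.46
Surplus = $2,678.98 − $1,963.46 = $715.52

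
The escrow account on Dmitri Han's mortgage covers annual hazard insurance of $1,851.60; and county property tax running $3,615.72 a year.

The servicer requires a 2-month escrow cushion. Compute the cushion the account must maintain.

Hazard insurance — $1,851.60 per year
County property tax — $3,615.72 per year
Combined annual = $5,467.32
Base monthly escrow = $5,467.32 ÷ 12 = $455.61
Cushion = 2 × $455.61 = $911.22

$911.22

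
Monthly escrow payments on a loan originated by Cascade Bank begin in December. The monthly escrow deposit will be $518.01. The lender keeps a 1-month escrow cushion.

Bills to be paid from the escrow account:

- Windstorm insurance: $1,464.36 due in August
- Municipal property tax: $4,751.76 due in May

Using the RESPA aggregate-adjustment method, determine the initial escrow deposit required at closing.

$2,161.71

Cushion = 1 × $518.01 = $518.01
Trial balance (start $0, +$518.01 each month, − disbursements):
  Dec: +$518.01 → $518.01
  Jan: +$518.01 → $1,036.02
  Feb: +$518.01 → $1,554.03
  Mar: +$518.01 → $2,072.04
  Apr: +$518.01 → $2,590.05
  May: +$518.01 − $4,751.76 → -$1,643.70
  Jun: +$518.01 → -$1,125.69
  Jul: +$518.01 → -$607.68
  Aug: +$518.01 − $1,464.36 → -$1,554.03
  Sep: +$518.01 → -$1,036.02
  Oct: +$518.01 → -$518.01
  Nov: +$518.01 → $0.00
Lowest trial balance = -$1,643.70 (May)
Initial deposit = cushion − low point = $518.01 − (-$1,643.70) = $2,161.71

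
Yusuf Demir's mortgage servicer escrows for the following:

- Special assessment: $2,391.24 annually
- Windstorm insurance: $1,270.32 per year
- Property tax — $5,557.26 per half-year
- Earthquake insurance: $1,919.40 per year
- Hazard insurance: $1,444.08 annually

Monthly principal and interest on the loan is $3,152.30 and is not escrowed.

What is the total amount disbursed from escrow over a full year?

$18,139.56

Special assessment = $2,391.24 per year
Windstorm insurance = $1,270.32 per year
Property tax = $5,557.26 × 2 = $11,114.52 per year
Earthquake insurance = $1,919.40 per year
Hazard insurance = $1,444.08 per year
Annual escrow total = $18,139.56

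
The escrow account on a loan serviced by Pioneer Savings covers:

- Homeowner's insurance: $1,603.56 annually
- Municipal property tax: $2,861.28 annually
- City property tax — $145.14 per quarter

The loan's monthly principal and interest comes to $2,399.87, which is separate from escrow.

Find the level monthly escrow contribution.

$420.45

Homeowner's insurance — $1,603.56
Municipal property tax — $2,861.28
City property tax — $145.14 × 4 = $580.56
Total per year = $1,603.56 + $2,861.28 + $580.56 = $5,045.40
Monthly escrow = $5,045.40 / 12 = $420.45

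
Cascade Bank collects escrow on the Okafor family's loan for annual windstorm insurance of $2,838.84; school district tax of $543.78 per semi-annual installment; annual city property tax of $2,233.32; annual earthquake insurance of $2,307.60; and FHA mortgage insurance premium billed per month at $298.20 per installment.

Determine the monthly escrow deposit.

$1,003.81

Windstorm insurance — $2,838.84 annually
School district tax — $543.78 × 2 = $1,087.56 annually
City property tax — $2,233.32 annually
Earthquake insurance — $2,307.60 annually
FHA mortgage insurance premium — $298.20 × 12 = $3,578.40 annually
Annual escrow total = $2,838.84 + $1,087.56 + $2,233.32 + $2,307.60 + $3,578.40 = $12,045.72
Per month = $12,045.72 ÷ 12 = $1,003.81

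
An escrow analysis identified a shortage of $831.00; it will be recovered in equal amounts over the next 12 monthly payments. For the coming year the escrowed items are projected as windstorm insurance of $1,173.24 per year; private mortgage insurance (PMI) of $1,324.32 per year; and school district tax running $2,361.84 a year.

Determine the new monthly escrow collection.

$474.20

Windstorm insurance — $1,173.24 per year
Private mortgage insurance (PMI) — $1,324.32 per year
School district tax — $2,361.84 per year
Total annual escrow = $4,859.40
Monthly escrow = $4,859.40 ÷ 12 = $404.95
Monthly shortage recovery: $831.00 / 12 = $69.25
Adjusted monthly = $404.95 + $69.25 = $474.20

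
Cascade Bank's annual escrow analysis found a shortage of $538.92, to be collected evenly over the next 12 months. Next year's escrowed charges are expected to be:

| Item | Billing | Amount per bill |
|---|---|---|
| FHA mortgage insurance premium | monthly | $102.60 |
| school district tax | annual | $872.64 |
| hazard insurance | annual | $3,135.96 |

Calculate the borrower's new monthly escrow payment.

FHA mortgage insurance premium — $102.60 × 12 = $1,231.20 per year
School district tax — $872.64 per year
Hazard insurance — $3,135.96 per year
Total annual escrow = $5,239.80
Base monthly escrow = $5,239.80 ÷ 12 = $436.65
Shortage spread = $538.92 / 12 = $44.91/mo
Adjusted monthly = $436.65 + $44.91 = $481.56

$481.56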